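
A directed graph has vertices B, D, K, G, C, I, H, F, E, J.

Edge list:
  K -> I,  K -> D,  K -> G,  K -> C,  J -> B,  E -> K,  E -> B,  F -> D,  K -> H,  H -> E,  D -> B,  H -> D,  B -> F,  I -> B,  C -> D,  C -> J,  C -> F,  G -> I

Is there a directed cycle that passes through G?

No

G lies on a cycle iff there is a path from G back to itself.
Exploring from G, it never reaches itself; equivalently, its strongly connected component is a singleton.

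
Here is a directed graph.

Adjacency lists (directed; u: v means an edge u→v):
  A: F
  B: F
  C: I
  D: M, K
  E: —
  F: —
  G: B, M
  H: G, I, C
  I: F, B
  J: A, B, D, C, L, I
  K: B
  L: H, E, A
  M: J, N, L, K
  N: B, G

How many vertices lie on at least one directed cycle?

7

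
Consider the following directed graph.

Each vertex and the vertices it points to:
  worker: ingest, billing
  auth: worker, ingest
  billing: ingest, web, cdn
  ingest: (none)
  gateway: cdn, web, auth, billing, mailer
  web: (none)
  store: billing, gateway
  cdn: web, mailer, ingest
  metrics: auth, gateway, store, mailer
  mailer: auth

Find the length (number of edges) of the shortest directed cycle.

For each vertex v, BFS finds the shortest path from v back to v.
The shortest such closed walk is auth → worker → billing → cdn → mailer → auth, length 5.

5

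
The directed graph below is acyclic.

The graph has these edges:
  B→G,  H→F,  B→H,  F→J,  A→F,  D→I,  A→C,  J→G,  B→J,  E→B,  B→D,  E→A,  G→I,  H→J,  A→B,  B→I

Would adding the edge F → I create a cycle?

No

Adding F→I creates a cycle iff I can already reach F.
Explore from I: no path reaches F. The graph stays acyclic.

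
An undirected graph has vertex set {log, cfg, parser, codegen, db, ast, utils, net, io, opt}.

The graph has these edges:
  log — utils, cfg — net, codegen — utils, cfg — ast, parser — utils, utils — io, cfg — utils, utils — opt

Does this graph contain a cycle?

DFS, tracking each vertex's parent; an edge to a visited non-parent vertex closes a cycle.
Start from codegen:
visit codegen (parent –)
  visit utils (parent codegen)
    visit io (parent utils)
      io–utils: parent, skip
    visit log (parent utils)
      log–utils: parent, skip
    visit parser (parent utils)
      parser–utils: parent, skip
    visit cfg (parent utils)
      visit net (parent cfg)
        net–cfg: parent, skip
      cfg–utils: parent, skip
      visit ast (parent cfg)
        ast–cfg: parent, skip
    visit opt (parent utils)
      opt–utils: parent, skip
    utils–codegen: parent, skip
visit db (parent –)
No non-parent visited neighbor found — the graph is a forest.

No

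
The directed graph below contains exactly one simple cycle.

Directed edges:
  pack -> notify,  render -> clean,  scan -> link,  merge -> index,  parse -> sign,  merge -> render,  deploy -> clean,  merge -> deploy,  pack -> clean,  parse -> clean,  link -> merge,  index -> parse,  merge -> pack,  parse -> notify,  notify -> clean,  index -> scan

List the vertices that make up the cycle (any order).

link, scan, index, merge

DFS with gray/black marking from merge:
merge gray
  index gray
    scan gray
      link gray
        link→merge: merge is gray → back edge
Back edge closes the cycle merge → index → scan → link → merge; its vertices are {link, scan, index, merge}.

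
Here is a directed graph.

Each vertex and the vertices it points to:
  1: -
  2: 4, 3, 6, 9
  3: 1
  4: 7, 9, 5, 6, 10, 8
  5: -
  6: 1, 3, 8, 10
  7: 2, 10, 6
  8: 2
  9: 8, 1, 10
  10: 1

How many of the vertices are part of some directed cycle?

6

A vertex is on a directed cycle iff it belongs to a strongly connected component of size ≥ 2 (or has a self-loop).
The vertices on cycles are {2, 4, 6, 7, 8, 9} — 6 in total.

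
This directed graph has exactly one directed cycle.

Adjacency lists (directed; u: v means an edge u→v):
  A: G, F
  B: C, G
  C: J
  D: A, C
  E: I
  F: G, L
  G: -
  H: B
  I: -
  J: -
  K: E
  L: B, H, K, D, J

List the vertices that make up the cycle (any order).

DFS with gray/black marking from L:
L gray
  B gray
    C gray
      J gray
      J black
    C black
    G gray
    G black
  B black
  H gray
    H→B: B black — skip
  H black
  K gray
    E gray
      I gray
      I black
    E black
  K black
  D gray
    A gray
      A→G: G black — skip
      F gray
        F→G: G black — skip
        F→L: L is gray → back edge
Back edge closes the cycle L → D → A → F → L; its vertices are {A, D, F, L}.

A, D, F, L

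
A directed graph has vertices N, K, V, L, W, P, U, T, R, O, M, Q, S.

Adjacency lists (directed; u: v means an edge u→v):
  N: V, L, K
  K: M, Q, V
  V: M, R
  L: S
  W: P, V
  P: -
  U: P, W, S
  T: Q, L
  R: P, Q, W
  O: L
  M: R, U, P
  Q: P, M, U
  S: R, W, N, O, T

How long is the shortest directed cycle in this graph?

3

For each vertex v, BFS finds the shortest path from v back to v.
The shortest such closed walk is S → N → L → S, length 3.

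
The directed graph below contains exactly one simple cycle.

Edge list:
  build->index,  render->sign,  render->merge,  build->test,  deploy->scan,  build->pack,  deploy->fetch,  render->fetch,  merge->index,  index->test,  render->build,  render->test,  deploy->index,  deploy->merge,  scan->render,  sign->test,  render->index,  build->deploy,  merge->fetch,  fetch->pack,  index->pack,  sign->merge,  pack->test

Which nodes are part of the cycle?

scan, build, deploy, render

DFS with gray/black marking from deploy:
deploy gray
  fetch gray
    pack gray
      test gray
      test black
    pack black
  fetch black
  merge gray
    merge→fetch: fetch black — skip
    index gray
      index→pack: pack black — skip
      index→test: test black — skip
    index black
  merge black
  deploy→index: index black — skip
  scan gray
    render gray
      render→index: index black — skip
      build gray
        build→pack: pack black — skip
        build→test: test black — skip
        build→deploy: deploy is gray → back edge
Back edge closes the cycle deploy → scan → render → build → deploy; its vertices are {scan, build, deploy, render}.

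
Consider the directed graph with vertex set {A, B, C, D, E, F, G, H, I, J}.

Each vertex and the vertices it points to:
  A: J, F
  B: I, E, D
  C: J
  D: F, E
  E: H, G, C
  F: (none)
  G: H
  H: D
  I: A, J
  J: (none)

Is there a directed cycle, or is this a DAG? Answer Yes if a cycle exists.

DFS with white/gray/black marking, starting from B:
B gray
  I gray
    A gray
      J gray
      J black
      F gray
      F black
    A black
    I→J: J black — skip
  I black
  E gray
    H gray
      D gray
        D→F: F black — skip
        D→E: E is gray → back edge
Back edge found, so a cycle exists: E → H → D → E.

Yes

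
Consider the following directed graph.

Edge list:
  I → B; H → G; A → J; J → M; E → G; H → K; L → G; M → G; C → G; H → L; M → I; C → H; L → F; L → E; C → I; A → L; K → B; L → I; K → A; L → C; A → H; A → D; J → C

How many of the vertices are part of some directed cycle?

6

A vertex is on a directed cycle iff it belongs to a strongly connected component of size ≥ 2 (or has a self-loop).
The vertices on cycles are {A, C, H, J, K, L} — 6 in total.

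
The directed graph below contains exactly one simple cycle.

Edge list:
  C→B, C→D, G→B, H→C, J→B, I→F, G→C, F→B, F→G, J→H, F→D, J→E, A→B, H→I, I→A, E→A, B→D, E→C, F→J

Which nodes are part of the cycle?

DFS with gray/black marking from J:
J gray
  H gray
    I gray
      F gray
        B gray
          D gray
          D black
        B black
        F→J: J is gray → back edge
Back edge closes the cycle J → H → I → F → J; its vertices are {F, H, I, J}.

F, H, I, J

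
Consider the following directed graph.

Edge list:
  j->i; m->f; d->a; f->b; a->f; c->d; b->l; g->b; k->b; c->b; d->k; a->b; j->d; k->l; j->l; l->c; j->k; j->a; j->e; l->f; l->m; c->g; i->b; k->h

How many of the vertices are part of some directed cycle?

9

A vertex is on a directed cycle iff it belongs to a strongly connected component of size ≥ 2 (or has a self-loop).
The vertices on cycles are {a, b, c, d, f, g, k, l, m} — 9 in total.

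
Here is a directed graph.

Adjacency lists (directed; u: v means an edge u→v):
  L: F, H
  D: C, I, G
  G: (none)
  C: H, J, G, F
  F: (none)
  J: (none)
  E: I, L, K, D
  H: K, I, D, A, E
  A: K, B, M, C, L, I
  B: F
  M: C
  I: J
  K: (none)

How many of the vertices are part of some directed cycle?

7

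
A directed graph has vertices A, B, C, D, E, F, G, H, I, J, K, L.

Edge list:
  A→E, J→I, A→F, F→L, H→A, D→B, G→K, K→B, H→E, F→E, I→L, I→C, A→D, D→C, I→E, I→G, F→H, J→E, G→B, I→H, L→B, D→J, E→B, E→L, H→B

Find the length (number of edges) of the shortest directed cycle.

3

For each vertex v, BFS finds the shortest path from v back to v.
The shortest such closed walk is H → A → F → H, length 3.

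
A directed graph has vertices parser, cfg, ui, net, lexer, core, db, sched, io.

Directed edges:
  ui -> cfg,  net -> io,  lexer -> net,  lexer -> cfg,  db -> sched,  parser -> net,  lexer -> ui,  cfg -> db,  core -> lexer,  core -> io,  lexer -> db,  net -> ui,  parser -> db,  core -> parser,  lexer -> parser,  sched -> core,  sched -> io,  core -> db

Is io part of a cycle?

io lies on a cycle iff there is a path from io back to itself.
Exploring from io, it never reaches itself; equivalently, its strongly connected component is a singleton.

No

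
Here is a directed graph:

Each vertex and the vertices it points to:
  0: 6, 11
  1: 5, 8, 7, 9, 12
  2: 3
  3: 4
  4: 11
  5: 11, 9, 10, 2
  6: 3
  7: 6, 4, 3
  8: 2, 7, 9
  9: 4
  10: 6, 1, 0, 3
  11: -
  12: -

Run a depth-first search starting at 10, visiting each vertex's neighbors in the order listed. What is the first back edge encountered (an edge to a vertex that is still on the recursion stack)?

DFS from 10 (visiting each vertex's neighbors in the order listed); mark gray on enter, black on exit:
10 gray
  6 gray
    3 gray
      4 gray
        11 gray
        11 black
      4 black
    3 black
  6 black
  1 gray
    5 gray
      5→11: 11 black — skip
      9 gray
        9→4: 4 black — skip
      9 black
      5→10: 10 is gray → back edge
First back edge: 5 → 10.

5->10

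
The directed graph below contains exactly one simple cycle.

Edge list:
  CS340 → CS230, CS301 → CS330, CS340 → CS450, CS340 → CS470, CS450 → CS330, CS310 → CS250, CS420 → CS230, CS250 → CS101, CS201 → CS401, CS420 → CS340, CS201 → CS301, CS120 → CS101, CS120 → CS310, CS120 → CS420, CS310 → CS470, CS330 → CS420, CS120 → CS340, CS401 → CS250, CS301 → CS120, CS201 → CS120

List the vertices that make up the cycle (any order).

CS330, CS340, CS420, CS450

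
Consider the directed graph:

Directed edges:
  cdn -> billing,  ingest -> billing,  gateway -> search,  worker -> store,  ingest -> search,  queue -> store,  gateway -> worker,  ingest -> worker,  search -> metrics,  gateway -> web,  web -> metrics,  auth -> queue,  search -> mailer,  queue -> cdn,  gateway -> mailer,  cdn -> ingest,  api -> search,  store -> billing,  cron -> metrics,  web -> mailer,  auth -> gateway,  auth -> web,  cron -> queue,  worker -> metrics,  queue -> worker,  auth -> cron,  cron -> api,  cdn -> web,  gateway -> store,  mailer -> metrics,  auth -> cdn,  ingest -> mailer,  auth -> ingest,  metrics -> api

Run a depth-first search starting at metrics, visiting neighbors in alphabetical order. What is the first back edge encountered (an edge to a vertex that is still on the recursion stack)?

DFS from metrics (visiting neighbors in alphabetical order); mark gray on enter, black on exit:
metrics gray
  api gray
    search gray
      mailer gray
        mailer→metrics: metrics is gray → back edge
First back edge: mailer → metrics.

mailer->metrics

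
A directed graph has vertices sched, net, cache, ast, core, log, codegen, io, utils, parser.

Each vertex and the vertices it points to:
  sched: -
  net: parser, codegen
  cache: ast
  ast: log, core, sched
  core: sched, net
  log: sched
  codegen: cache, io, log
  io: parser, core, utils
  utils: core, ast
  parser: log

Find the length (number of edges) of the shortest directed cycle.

4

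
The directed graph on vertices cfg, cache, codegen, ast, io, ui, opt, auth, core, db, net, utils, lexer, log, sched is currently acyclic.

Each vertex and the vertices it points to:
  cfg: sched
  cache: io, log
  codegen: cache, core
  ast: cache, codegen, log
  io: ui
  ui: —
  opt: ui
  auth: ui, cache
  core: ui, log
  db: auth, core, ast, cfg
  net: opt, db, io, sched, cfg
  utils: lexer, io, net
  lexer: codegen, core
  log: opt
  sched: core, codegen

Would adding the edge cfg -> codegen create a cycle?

Adding cfg→codegen creates a cycle iff codegen can already reach cfg.
Explore from codegen: no path reaches cfg. The graph stays acyclic.

No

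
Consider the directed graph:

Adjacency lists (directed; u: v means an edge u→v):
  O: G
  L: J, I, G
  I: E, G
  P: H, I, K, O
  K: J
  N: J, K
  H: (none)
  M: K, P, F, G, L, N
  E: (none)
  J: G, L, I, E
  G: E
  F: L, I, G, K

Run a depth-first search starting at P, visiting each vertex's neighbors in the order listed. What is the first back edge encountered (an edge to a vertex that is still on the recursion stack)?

L→J

DFS from P (visiting each vertex's neighbors in the order listed); mark gray on enter, black on exit:
P gray
  H gray
  H black
  I gray
    E gray
    E black
    G gray
      G→E: E black — skip
    G black
  I black
  K gray
    J gray
      J→G: G black — skip
      L gray
        L→J: J is gray → back edge
First back edge: L → J.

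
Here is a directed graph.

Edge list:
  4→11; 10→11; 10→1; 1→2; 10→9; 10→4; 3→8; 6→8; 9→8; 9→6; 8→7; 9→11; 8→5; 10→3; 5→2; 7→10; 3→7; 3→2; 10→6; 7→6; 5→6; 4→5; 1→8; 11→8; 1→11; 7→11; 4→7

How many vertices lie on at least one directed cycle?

A vertex is on a directed cycle iff it belongs to a strongly connected component of size ≥ 2 (or has a self-loop).
The vertices on cycles are {1, 3, 4, 5, 6, 7, 8, 9, 10, 11} — 10 in total.

10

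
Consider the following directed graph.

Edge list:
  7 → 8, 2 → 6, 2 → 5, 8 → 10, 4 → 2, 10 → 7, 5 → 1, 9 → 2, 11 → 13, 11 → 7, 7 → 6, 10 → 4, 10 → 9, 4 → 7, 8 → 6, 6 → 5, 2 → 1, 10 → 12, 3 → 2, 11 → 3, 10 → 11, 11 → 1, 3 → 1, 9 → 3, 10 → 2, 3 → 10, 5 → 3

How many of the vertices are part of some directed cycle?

A vertex is on a directed cycle iff it belongs to a strongly connected component of size ≥ 2 (or has a self-loop).
The vertices on cycles are {2, 3, 4, 5, 6, 7, 8, 9, 10, 11} — 10 in total.

10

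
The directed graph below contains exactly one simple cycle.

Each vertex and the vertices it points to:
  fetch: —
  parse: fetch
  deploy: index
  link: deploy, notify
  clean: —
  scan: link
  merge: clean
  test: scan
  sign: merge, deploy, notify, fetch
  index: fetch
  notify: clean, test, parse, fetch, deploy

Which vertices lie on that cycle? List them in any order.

DFS with gray/black marking from notify:
notify gray
  clean gray
  clean black
  test gray
    scan gray
      link gray
        deploy gray
          index gray
            fetch gray
            fetch black
          index black
        deploy black
        link→notify: notify is gray → back edge
Back edge closes the cycle notify → test → scan → link → notify; its vertices are {link, scan, test, notify}.

link, scan, test, notify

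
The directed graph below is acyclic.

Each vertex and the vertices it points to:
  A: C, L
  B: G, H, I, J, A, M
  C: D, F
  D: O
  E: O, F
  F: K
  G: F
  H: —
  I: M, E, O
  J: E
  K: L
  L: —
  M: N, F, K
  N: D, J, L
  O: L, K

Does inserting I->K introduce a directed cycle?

No

Adding I→K creates a cycle iff K can already reach I.
Explore from K: no path reaches I. The graph stays acyclic.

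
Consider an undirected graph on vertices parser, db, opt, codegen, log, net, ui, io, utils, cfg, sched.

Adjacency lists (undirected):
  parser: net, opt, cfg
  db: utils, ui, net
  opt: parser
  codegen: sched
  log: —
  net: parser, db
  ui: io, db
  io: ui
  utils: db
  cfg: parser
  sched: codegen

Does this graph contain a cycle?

DFS, tracking each vertex's parent; an edge to a visited non-parent vertex closes a cycle.
Start from ui:
visit ui (parent –)
  visit io (parent ui)
    io–ui: parent, skip
  visit db (parent ui)
    visit utils (parent db)
      utils–db: parent, skip
    db–ui: parent, skip
    visit net (parent db)
      visit parser (parent net)
        parser–net: parent, skip
        visit opt (parent parser)
          opt–parser: parent, skip
        visit cfg (parent parser)
          cfg–parser: parent, skip
      net–db: parent, skip
visit codegen (parent –)
  visit sched (parent codegen)
    sched–codegen: parent, skip
visit log (parent –)
No non-parent visited neighbor found — the graph is a forest.

No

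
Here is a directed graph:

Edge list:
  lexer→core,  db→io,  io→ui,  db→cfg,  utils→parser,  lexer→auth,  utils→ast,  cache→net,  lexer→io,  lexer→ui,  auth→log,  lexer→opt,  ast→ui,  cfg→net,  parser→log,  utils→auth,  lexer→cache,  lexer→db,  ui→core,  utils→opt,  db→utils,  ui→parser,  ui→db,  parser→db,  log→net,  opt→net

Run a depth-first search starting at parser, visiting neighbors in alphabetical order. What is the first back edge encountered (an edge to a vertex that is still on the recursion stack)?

ui->db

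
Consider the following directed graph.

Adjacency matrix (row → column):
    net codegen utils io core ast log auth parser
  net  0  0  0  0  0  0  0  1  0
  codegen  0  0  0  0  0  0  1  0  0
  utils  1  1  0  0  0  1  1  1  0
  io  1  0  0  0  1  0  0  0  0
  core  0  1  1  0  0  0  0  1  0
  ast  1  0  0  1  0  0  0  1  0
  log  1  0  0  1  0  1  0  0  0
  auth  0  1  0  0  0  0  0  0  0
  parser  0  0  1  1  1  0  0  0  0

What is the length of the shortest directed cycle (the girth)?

4

For each vertex v, BFS finds the shortest path from v back to v.
The shortest such closed walk is core → codegen → log → io → core, length 4.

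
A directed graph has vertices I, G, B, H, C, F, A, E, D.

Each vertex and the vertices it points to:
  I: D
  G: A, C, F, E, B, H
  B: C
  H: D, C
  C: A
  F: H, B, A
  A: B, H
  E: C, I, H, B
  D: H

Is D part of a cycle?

D is on a cycle iff D can reach itself via ≥1 edge.
D → H → D — yes.

Yes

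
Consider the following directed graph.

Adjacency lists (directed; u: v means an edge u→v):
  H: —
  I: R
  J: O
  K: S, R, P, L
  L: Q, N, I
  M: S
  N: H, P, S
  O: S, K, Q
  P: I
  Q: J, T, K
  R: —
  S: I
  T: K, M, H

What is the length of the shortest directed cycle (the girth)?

For each vertex v, BFS finds the shortest path from v back to v.
The shortest such closed walk is Q → K → L → Q, length 3.

3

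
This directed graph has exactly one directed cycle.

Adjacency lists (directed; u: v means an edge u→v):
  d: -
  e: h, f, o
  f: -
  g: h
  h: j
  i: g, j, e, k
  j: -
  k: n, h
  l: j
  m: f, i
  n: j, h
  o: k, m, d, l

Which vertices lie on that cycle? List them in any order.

e, i, m, o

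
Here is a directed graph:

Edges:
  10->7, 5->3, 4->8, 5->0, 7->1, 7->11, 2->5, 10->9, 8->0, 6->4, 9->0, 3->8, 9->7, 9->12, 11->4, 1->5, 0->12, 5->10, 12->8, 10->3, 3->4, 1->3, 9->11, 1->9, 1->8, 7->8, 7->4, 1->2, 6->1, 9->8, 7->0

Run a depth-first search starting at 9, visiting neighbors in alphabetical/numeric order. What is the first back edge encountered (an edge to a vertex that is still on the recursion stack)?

8->0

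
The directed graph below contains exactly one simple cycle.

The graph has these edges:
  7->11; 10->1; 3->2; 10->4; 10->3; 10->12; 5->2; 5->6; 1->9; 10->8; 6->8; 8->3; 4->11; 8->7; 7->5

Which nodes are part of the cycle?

DFS with gray/black marking from 8:
8 gray
  3 gray
    2 gray
    2 black
  3 black
  7 gray
    11 gray
    11 black
    5 gray
      5→2: 2 black — skip
      6 gray
        6→8: 8 is gray → back edge
Back edge closes the cycle 8 → 7 → 5 → 6 → 8; its vertices are {5, 6, 7, 8}.

5, 6, 7, 8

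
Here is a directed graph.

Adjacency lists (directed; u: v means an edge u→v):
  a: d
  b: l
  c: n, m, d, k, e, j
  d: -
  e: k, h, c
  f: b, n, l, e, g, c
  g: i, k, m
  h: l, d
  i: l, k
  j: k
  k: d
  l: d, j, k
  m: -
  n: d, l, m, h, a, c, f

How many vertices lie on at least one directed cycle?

4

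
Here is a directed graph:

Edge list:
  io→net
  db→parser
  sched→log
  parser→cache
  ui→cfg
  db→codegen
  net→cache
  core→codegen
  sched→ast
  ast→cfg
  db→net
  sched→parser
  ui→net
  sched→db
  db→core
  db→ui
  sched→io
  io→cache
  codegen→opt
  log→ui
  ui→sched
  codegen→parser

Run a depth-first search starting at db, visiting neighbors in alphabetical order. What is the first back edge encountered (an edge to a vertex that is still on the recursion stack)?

sched->db

DFS from db (visiting neighbors in alphabetical order); mark gray on enter, black on exit:
db gray
  codegen gray
    opt gray
    opt black
    parser gray
      cache gray
      cache black
    parser black
  codegen black
  core gray
    core→codegen: codegen black — skip
  core black
  net gray
    net→cache: cache black — skip
  net black
  db→parser: parser black — skip
  ui gray
    cfg gray
    cfg black
    ui→net: net black — skip
    sched gray
      ast gray
        ast→cfg: cfg black — skip
      ast black
      sched→db: db is gray → back edge
First back edge: sched → db.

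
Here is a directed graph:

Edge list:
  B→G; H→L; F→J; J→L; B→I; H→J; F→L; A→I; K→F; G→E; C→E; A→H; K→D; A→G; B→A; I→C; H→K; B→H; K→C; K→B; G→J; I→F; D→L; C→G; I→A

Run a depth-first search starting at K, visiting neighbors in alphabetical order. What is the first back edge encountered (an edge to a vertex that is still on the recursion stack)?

DFS from K (visiting neighbors in alphabetical order); mark gray on enter, black on exit:
K gray
  B gray
    A gray
      G gray
        E gray
        E black
        J gray
          L gray
          L black
        J black
      G black
      H gray
        H→J: J black — skip
        H→K: K is gray → back edge
First back edge: H → K.

H->K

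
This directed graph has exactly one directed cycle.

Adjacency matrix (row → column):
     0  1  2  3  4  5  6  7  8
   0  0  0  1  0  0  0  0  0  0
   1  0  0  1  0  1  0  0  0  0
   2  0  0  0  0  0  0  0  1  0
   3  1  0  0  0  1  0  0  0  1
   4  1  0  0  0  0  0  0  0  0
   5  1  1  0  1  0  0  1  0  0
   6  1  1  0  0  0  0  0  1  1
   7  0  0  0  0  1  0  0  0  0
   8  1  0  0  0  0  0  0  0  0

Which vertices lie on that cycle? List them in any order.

0, 2, 4, 7

DFS with gray/black marking from 2:
2 gray
  7 gray
    4 gray
      0 gray
        0→2: 2 is gray → back edge
Back edge closes the cycle 2 → 7 → 4 → 0 → 2; its vertices are {0, 2, 4, 7}.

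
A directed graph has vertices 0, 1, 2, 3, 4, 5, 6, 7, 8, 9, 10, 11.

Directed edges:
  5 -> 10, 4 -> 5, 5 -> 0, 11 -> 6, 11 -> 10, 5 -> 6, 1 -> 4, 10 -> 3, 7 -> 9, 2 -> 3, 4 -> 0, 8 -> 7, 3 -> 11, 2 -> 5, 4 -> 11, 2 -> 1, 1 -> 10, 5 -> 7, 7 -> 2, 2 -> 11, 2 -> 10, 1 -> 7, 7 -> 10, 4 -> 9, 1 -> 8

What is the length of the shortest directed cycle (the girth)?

For each vertex v, BFS finds the shortest path from v back to v.
The shortest such closed walk is 1 → 7 → 2 → 1, length 3.

3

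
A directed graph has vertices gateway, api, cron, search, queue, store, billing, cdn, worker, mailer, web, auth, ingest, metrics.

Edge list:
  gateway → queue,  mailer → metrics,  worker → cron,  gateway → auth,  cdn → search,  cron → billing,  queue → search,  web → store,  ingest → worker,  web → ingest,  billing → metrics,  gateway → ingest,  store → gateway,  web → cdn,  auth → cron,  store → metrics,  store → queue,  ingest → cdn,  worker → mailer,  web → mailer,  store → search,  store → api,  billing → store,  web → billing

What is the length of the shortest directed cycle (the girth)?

5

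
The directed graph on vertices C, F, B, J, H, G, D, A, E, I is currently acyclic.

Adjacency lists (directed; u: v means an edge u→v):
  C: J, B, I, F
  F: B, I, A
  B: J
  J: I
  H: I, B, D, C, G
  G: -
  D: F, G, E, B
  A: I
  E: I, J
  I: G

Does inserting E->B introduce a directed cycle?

Adding E→B creates a cycle iff B can already reach E.
Explore from B: no path reaches E. The graph stays acyclic.

No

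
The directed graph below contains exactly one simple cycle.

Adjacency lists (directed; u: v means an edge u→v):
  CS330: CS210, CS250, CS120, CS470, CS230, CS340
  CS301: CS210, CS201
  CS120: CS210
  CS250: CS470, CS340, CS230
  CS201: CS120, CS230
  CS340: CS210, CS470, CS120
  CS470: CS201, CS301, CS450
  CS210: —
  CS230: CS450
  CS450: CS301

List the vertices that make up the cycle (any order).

CS201, CS230, CS301, CS450

DFS with gray/black marking from CS230:
CS230 gray
  CS450 gray
    CS301 gray
      CS210 gray
      CS210 black
      CS201 gray
        CS120 gray
          CS120→CS210: CS210 black — skip
        CS120 black
        CS201→CS230: CS230 is gray → back edge
Back edge closes the cycle CS230 → CS450 → CS301 → CS201 → CS230; its vertices are {CS201, CS230, CS301, CS450}.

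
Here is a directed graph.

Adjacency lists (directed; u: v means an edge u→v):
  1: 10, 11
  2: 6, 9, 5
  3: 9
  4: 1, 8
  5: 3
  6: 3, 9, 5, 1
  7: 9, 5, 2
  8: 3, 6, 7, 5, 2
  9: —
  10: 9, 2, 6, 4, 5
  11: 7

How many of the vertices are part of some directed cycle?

8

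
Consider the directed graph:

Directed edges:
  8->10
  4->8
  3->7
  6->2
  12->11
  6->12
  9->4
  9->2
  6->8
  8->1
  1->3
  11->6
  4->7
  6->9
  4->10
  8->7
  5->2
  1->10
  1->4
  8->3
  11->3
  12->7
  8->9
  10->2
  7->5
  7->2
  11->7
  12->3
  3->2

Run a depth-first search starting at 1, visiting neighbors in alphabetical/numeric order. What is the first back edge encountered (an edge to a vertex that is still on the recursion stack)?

DFS from 1 (visiting neighbors in alphabetical/numeric order); mark gray on enter, black on exit:
1 gray
  3 gray
    2 gray
    2 black
    7 gray
      7→2: 2 black — skip
      5 gray
        5→2: 2 black — skip
      5 black
    7 black
  3 black
  4 gray
    4→7: 7 black — skip
    8 gray
      8→1: 1 is gray → back edge
First back edge: 8 → 1.

8->1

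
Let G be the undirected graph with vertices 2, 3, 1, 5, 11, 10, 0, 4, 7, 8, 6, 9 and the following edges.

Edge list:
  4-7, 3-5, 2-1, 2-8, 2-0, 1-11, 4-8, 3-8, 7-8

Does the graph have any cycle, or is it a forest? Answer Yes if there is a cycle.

Yes

DFS, tracking each vertex's parent; an edge to a visited non-parent vertex closes a cycle.
Start from 7:
visit 7 (parent –)
  visit 4 (parent 7)
    visit 8 (parent 4)
      8–7: 7 visited and ≠ parent → cycle
Cycle: 7 – 4 – 8 – 7.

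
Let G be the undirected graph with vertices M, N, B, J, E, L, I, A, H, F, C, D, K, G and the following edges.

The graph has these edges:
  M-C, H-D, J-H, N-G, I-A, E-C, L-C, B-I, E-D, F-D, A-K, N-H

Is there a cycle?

No

DFS, tracking each vertex's parent; an edge to a visited non-parent vertex closes a cycle.
Start from D:
visit D (parent –)
  visit F (parent D)
    F–D: parent, skip
  visit H (parent D)
    visit N (parent H)
      visit G (parent N)
        G–N: parent, skip
      N–H: parent, skip
    visit J (parent H)
      J–H: parent, skip
    H–D: parent, skip
  visit E (parent D)
    E–D: parent, skip
    visit C (parent E)
      visit M (parent C)
        M–C: parent, skip
      C–E: parent, skip
      visit L (parent C)
        L–C: parent, skip
visit B (parent –)
  visit I (parent B)
    visit A (parent I)
      A–I: parent, skip
      visit K (parent A)
        K–A: parent, skip
    I–B: parent, skip
No non-parent visited neighbor found — the graph is a forest.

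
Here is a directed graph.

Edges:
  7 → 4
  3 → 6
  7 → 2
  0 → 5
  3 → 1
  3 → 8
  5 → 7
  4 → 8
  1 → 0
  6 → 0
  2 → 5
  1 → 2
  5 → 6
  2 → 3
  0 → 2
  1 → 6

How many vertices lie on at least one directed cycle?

A vertex is on a directed cycle iff it belongs to a strongly connected component of size ≥ 2 (or has a self-loop).
The vertices on cycles are {0, 1, 2, 3, 5, 6, 7} — 7 in total.

7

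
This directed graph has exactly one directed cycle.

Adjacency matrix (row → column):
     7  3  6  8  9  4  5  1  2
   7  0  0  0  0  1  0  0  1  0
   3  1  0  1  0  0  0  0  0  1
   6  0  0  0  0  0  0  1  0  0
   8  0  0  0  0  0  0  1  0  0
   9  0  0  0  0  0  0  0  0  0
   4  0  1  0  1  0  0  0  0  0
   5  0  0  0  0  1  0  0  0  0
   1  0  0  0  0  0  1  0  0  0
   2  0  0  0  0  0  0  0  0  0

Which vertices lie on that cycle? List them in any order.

1, 3, 4, 7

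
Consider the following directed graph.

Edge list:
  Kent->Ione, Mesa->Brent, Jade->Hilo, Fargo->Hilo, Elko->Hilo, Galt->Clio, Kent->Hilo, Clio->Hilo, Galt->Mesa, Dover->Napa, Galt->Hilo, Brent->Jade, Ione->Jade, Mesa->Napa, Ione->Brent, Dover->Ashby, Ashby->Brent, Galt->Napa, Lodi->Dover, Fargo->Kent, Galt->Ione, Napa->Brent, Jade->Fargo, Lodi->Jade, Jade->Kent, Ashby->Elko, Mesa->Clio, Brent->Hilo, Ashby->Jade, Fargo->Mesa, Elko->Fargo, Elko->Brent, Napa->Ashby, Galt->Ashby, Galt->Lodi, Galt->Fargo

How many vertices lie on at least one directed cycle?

A vertex is on a directed cycle iff it belongs to a strongly connected component of size ≥ 2 (or has a self-loop).
The vertices on cycles are {Elko, Ione, Jade, Kent, Mesa, Napa, Ashby, Brent, Fargo} — 9 in total.

9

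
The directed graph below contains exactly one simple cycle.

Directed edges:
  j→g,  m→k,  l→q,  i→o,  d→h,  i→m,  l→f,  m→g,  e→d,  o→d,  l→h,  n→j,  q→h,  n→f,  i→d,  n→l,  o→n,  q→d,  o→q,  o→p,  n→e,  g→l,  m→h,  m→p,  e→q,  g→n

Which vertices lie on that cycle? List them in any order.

g, j, n

DFS with gray/black marking from g:
g gray
  n gray
    e gray
      q gray
        d gray
          h gray
          h black
        d black
        q→h: h black — skip
      q black
      e→d: d black — skip
    e black
    j gray
      j→g: g is gray → back edge
Back edge closes the cycle g → n → j → g; its vertices are {g, j, n}.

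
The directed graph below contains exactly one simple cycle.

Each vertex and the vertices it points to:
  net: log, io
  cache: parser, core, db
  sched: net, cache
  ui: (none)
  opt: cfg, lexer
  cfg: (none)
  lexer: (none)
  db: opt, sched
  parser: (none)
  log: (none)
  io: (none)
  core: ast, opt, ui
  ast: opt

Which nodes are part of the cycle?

db, cache, sched

DFS with gray/black marking from sched:
sched gray
  net gray
    log gray
    log black
    io gray
    io black
  net black
  cache gray
    parser gray
    parser black
    core gray
      ast gray
        opt gray
          cfg gray
          cfg black
          lexer gray
          lexer black
        opt black
      ast black
      core→opt: opt black — skip
      ui gray
      ui black
    core black
    db gray
      db→opt: opt black — skip
      db→sched: sched is gray → back edge
Back edge closes the cycle sched → cache → db → sched; its vertices are {db, cache, sched}.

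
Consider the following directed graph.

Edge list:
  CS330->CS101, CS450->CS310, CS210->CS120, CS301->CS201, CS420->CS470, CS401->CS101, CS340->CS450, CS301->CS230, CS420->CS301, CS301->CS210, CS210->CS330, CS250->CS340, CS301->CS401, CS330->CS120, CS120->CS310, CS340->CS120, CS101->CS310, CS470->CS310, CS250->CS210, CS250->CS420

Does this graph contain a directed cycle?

DFS with white/gray/black marking, starting from CS230:
CS230 gray
CS230 black
CS470 gray
  CS310 gray
  CS310 black
CS470 black
CS120 gray
  CS120→CS310: CS310 black — skip
CS120 black
CS340 gray
  CS450 gray
    CS450→CS310: CS310 black — skip
  CS450 black
  CS340→CS120: CS120 black — skip
CS340 black
CS101 gray
  CS101→CS310: CS310 black — skip
CS101 black
CS401 gray
  CS401→CS101: CS101 black — skip
CS401 black
CS250 gray
  CS250→CS340: CS340 black — skip
  CS210 gray
    CS210→CS120: CS120 black — skip
    CS330 gray
      CS330→CS101: CS101 black — skip
      CS330→CS120: CS120 black — skip
    CS330 black
  CS210 black
  CS420 gray
    CS420→CS470: CS470 black — skip
    CS301 gray
      CS301→CS230: CS230 black — skip
      CS301→CS210: CS210 black — skip
      CS201 gray
      CS201 black
      CS301→CS401: CS401 black — skip
    CS301 black
  CS420 black
CS250 black
Every edge goes to a white or black vertex — no back edge, so the graph is acyclic.

No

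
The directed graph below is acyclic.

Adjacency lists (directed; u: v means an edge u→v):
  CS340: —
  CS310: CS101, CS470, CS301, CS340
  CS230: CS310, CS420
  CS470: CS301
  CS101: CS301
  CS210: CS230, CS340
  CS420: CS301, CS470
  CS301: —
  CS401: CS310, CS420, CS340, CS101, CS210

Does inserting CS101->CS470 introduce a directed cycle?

No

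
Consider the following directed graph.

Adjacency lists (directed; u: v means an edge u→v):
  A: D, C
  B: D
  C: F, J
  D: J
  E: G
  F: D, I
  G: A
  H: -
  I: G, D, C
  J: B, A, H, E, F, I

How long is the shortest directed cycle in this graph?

3

For each vertex v, BFS finds the shortest path from v back to v.
The shortest such closed walk is J → I → D → J, length 3.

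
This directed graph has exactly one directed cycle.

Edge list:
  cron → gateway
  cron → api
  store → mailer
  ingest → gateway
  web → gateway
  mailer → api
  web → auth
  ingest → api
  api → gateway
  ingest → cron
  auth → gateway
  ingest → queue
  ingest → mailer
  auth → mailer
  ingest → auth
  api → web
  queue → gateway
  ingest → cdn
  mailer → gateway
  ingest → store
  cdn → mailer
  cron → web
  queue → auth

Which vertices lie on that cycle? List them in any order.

DFS with gray/black marking from api:
api gray
  web gray
    auth gray
      gateway gray
      gateway black
      mailer gray
        mailer→api: api is gray → back edge
Back edge closes the cycle api → web → auth → mailer → api; its vertices are {api, web, auth, mailer}.

api, web, auth, mailer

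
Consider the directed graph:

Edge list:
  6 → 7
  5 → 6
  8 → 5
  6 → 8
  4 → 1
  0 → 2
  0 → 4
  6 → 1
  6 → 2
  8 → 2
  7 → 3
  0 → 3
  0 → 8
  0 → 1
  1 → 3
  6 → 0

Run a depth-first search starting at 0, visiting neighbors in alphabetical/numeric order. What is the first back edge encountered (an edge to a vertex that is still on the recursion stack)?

DFS from 0 (visiting neighbors in alphabetical/numeric order); mark gray on enter, black on exit:
0 gray
  1 gray
    3 gray
    3 black
  1 black
  2 gray
  2 black
  0→3: 3 black — skip
  4 gray
    4→1: 1 black — skip
  4 black
  8 gray
    8→2: 2 black — skip
    5 gray
      6 gray
        6→0: 0 is gray → back edge
First back edge: 6 → 0.

6→0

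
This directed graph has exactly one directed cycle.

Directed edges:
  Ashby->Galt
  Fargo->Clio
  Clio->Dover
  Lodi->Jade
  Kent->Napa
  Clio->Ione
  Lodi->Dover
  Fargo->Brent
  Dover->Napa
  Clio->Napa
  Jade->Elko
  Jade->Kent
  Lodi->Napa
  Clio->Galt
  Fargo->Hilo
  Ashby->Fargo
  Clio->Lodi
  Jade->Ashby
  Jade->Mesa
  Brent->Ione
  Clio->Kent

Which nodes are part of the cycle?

Clio, Jade, Lodi, Ashby, Fargo

DFS with gray/black marking from Jade:
Jade gray
  Kent gray
    Napa gray
    Napa black
  Kent black
  Ashby gray
    Fargo gray
      Brent gray
        Ione gray
        Ione black
      Brent black
      Hilo gray
      Hilo black
      Clio gray
        Clio→Ione: Ione black — skip
        Clio→Kent: Kent black — skip
        Dover gray
          Dover→Napa: Napa black — skip
        Dover black
        Lodi gray
          Lodi→Dover: Dover black — skip
          Lodi→Napa: Napa black — skip
          Lodi→Jade: Jade is gray → back edge
Back edge closes the cycle Jade → Ashby → Fargo → Clio → Lodi → Jade; its vertices are {Clio, Jade, Lodi, Ashby, Fargo}.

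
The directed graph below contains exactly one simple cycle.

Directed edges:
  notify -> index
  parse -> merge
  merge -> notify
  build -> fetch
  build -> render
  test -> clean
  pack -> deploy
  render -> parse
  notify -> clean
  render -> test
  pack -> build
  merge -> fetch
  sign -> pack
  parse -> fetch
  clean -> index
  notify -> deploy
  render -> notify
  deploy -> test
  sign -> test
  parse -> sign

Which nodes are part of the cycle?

DFS with gray/black marking from parse:
parse gray
  fetch gray
  fetch black
  sign gray
    pack gray
      build gray
        render gray
          render→parse: parse is gray → back edge
Back edge closes the cycle parse → sign → pack → build → render → parse; its vertices are {pack, sign, build, parse, render}.

pack, sign, build, parse, render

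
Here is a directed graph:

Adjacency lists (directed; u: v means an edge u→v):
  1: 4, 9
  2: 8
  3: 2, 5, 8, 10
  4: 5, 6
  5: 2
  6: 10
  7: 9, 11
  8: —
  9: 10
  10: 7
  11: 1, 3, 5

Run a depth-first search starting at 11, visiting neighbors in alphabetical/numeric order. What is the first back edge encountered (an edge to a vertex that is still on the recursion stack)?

9->10

DFS from 11 (visiting neighbors in alphabetical/numeric order); mark gray on enter, black on exit:
11 gray
  1 gray
    4 gray
      5 gray
        2 gray
          8 gray
          8 black
        2 black
      5 black
      6 gray
        10 gray
          7 gray
            9 gray
              9→10: 10 is gray → back edge
First back edge: 9 → 10.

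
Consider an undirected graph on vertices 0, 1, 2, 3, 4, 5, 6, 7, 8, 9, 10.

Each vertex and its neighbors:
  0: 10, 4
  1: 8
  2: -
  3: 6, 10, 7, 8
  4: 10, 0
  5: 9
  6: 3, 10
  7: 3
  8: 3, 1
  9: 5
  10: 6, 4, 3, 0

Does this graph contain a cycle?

DFS, tracking each vertex's parent; an edge to a visited non-parent vertex closes a cycle.
Start from 7:
visit 7 (parent –)
  visit 3 (parent 7)
    visit 6 (parent 3)
      6–3: parent, skip
      visit 10 (parent 6)
        10–6: parent, skip
        visit 4 (parent 10)
          4–10: parent, skip
          visit 0 (parent 4)
            0–10: 10 visited and ≠ parent → cycle
Cycle: 10 – 4 – 0 – 10.

Yes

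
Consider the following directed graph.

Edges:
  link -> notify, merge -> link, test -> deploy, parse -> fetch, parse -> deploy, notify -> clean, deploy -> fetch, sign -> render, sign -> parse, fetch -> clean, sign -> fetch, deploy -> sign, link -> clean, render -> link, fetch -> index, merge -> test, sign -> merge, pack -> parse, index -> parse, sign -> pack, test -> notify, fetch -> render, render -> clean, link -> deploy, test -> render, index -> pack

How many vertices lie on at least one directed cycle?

10

A vertex is on a directed cycle iff it belongs to a strongly connected component of size ≥ 2 (or has a self-loop).
The vertices on cycles are {link, pack, sign, test, fetch, index, merge, parse, deploy, render} — 10 in total.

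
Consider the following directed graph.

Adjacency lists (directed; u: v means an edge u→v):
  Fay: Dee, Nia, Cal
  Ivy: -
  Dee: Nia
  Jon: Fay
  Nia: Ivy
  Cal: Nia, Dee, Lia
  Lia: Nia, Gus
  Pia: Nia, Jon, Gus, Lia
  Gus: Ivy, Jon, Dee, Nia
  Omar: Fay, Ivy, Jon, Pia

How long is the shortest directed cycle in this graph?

5

For each vertex v, BFS finds the shortest path from v back to v.
The shortest such closed walk is Jon → Fay → Cal → Lia → Gus → Jon, length 5.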